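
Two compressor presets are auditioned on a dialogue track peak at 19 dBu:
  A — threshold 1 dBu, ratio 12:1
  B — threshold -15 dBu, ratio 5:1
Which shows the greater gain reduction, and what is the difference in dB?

A: overshoot 18 dB → output overshoot 1.5 dB → GR 16.5 dB.
B: overshoot 34 dB → output overshoot 6.8 dB → GR 27.2 dB.
B reduces 10.7 dB more.

B, by 10.7 dB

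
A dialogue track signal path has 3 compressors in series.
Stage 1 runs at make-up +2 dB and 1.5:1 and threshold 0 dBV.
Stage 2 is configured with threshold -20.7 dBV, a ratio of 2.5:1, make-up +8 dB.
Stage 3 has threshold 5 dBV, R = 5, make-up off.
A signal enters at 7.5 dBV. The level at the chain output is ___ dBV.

Stage 1: 7.5 dB above 0 dBV, reduced 1.5:1 to 5 dB above → 5 dBV; +2 dB make-up → 7 dBV.
Stage 2: overshoot 27.7 dB → 27.7/2.5 = 11.08 dB → -9.62 dBV; +8 dB make-up → -1.62 dBV.
Stage 3: below threshold (-1.62 ≤ 5); passes unchanged; output -1.62 dBV.

-1.62 dBV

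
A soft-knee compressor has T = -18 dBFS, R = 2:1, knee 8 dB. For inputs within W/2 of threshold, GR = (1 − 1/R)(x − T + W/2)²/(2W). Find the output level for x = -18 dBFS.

x − T + W/2 = -18 − (-18) + 4 = 4.
GR = (1 − 1/2) × 4² / 16 = 0.5 × 16 / 16 = 0.5 dB.
Output = -18 − 0.5 = -18.5 dBFS.

-18.5 dBFS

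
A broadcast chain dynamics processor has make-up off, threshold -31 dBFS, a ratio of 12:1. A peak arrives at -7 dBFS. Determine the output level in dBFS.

-7 dBFS sits 24 dB over threshold.
At 12:1 the overshoot is divided by 12, leaving 2 dB above threshold.
So the level is -31 + 2 = -29 dBFS.

-29 dBFS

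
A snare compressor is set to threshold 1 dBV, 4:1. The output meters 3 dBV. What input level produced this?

9 dBV

The compressed level sits 3 − 1 = 2 dB over threshold.
Before 4:1 compression the overshoot was 2 × 4 = 8 dB, so input = 1 + 8 = 9 dBV.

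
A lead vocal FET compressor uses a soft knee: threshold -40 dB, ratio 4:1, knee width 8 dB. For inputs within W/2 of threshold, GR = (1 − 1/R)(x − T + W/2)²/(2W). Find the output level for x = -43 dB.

x − T + W/2 = -43 − (-40) + 4 = 1.
GR = (1 − 1/4) × 1² / 16 = 0.75 × 1 / 16 = 0.046875 dB.
Output = -43 − 0.046875 = -43.046875 dB.

-43.046875 dB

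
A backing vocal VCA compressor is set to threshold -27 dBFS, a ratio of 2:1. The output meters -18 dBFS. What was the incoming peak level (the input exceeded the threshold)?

The compressed level sits -18 − (-27) = 9 dB over threshold.
Undo the ratio: input overshoot = 9 × 2 = 18 dB, giving input = -9 dBFS.

-9 dBFS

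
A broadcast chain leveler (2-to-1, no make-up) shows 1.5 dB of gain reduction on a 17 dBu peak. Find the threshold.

Input is 3 dB above T (since output overshoot × R = input overshoot: (15.5 − T)·2 = 17 − T gives T = 14 dBu).
Check: 14 + (17 − 14)/2 = 14 + 1.5 = 15.5 dBu. ✓

14 dBu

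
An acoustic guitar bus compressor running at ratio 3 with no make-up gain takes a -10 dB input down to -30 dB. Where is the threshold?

Gain reduction = -10 − (-30) = 20 dB; output overshoot = GR / (R − 1) = 20 / 2 = 10 dB.
Threshold = output − output overshoot = -30 − 10 = -40 dB.

-40 dB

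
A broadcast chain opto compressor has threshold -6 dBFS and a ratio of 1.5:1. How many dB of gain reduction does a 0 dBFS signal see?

2 dB

Overshoot = 0 − (-6) = 6 dB.
After 1.5:1 compression the overshoot becomes 6/1.5 = 4 dB.
So the signal is attenuated by 6 − 4 = 2 dB.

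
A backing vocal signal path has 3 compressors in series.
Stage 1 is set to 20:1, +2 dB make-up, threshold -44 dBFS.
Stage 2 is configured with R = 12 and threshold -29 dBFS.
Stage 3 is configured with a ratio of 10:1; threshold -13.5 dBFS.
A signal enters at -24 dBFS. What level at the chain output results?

-41 dBFS

Stage 1: overshoot 20 dB → 20/20 = 1 dB → -43 dBFS; +2 dB make-up → -41 dBFS.
Stage 2: -41 dBFS ≤ -29 dBFS, so stage 2 doesn't engage; output -41 dBFS.
Stage 3: -41 dBFS ≤ -13.5 dBFS, so stage 3 doesn't engage; output -41 dBFS.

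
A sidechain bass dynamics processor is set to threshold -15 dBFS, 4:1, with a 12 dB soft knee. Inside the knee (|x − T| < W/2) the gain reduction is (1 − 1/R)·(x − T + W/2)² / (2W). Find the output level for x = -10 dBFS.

x − T + W/2 = -10 − (-15) + 6 = 11.
GR = (1 − 1/4) × 11² / 24 = 0.75 × 121 / 24 = 3.78125 dB.
Output = -10 − 3.78125 = -13.78125 dBFS.

-13.78125 dBFS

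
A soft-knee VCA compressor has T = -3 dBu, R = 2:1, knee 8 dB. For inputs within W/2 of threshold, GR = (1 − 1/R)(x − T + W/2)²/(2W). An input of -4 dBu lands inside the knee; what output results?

-4.28125 dBu

x − T + W/2 = -4 − (-3) + 4 = 3.
GR = (1 − 1/2) × 3² / 16 = 0.5 × 9 / 16 = 0.28125 dB.
Output = -4 − 0.28125 = -4.28125 dBu.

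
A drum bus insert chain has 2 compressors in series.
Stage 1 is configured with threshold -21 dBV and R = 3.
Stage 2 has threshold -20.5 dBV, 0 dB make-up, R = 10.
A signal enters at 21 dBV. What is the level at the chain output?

-19.15 dBV

Stage 1: 42 dB above -21 dBV, reduced 3:1 to 14 dB above → -7 dBV.
Stage 2: overshoot 13.5 dB → 13.5/10 = 1.35 dB → -19.15 dBV.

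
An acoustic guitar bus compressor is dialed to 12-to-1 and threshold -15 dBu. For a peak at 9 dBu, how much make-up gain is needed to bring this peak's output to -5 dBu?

8 dB

The peak compresses to -15 + 24/12 = -13 dBu.
To reach -5 dBu requires -5 − (-13) = 8 dB of make-up.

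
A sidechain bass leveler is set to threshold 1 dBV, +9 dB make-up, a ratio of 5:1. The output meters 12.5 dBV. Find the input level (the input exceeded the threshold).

Stripping the +9 dB make-up gives 3.5 dBV at the gain stage.
The compressed level sits 3.5 − 1 = 2.5 dB over threshold.
Before 5:1 compression the overshoot was 2.5 × 5 = 12.5 dB, so input = 1 + 12.5 = 13.5 dBV.

13.5 dBV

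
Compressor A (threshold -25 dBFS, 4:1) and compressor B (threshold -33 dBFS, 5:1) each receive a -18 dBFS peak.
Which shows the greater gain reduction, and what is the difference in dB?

B, by 6.75 dB

A: GR = 7 − 7/4 = 5.25 dB.
B: GR = 15 − 15/5 = 12 dB.
B applies 6.75 dB more gain reduction.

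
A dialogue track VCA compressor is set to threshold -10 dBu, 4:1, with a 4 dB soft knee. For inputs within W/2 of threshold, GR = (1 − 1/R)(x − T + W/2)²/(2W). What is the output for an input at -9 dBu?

x − T + W/2 = -9 − (-10) + 2 = 3.
GR = (1 − 1/4) × 3² / 8 = 0.75 × 9 / 8 = 0.84375 dB.
Output = -9 − 0.84375 = -9.84375 dBu.

-9.84375 dBu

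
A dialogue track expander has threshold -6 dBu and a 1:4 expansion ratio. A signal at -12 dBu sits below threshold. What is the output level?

-30 dBu

Below threshold, a 1:4 expander applies gain = (4−1)×(T − x) of attenuation.
(4−1) × 6 = 18 dB, so output = -12 − 18 = -30 dBu.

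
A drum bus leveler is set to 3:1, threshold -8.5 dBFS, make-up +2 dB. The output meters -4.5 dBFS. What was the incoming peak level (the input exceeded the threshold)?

-2.5 dBFS

Stripping the +2 dB make-up gives -6.5 dBFS at the gain stage.
The compressed level sits -6.5 − (-8.5) = 2 dB over threshold.
Input overshoot = R × output overshoot = 6 dB → input = -8.5 + 6 = -2.5 dBFS.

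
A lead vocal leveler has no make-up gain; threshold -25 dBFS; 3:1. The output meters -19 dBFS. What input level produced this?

-7 dBFS

The compressed level sits -19 − (-25) = 6 dB over threshold.
Before 3:1 compression the overshoot was 6 × 3 = 18 dB, so input = -25 + 18 = -7 dBFS.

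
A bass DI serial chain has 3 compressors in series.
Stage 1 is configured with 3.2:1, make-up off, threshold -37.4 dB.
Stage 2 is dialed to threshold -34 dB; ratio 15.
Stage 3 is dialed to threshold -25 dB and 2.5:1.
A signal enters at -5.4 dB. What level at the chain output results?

-33.56 dB

Stage 1: 32 dB above -37.4 dB, reduced 3.2:1 to 10 dB above → -27.4 dB.
Stage 2: 6.6 dB above -34 dB, reduced 15:1 to 0.44 dB above → -33.56 dB.
Stage 3: -33.56 dB is at or below the -25 dB threshold — no compression; output -33.56 dB.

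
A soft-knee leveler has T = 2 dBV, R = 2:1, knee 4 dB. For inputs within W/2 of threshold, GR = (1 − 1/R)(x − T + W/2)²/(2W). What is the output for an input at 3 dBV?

x − T + W/2 = 3 − 2 + 2 = 3.
GR = (1 − 1/2) × 3² / 8 = 0.5 × 9 / 8 = 0.5625 dB.
Output = 3 − 0.5625 = 2.4375 dBV.

2.4375 dBV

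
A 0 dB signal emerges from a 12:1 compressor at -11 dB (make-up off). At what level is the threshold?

-12 dB

Input is 12 dB above T (since output overshoot × R = input overshoot: (-11 − T)·12 = 0 − T gives T = -12 dB).
Check: -12 + (0 − (-12))/12 = -12 + 1 = -11 dB. ✓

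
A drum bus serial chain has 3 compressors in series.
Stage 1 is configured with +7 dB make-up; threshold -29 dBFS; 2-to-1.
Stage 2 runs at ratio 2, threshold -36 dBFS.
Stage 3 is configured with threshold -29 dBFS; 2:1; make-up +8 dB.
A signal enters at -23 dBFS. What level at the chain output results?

-20.25 dBFS

Stage 1: 6 dB above -29 dBFS, reduced 2:1 to 3 dB above → -26 dBFS; +7 dB make-up → -19 dBFS.
Stage 2: overshoot 17 dB → 17/2 = 8.5 dB → -27.5 dBFS.
Stage 3: overshoot 1.5 dB → 1.5/2 = 0.75 dB → -28.25 dBFS; +8 dB make-up → -20.25 dBFS.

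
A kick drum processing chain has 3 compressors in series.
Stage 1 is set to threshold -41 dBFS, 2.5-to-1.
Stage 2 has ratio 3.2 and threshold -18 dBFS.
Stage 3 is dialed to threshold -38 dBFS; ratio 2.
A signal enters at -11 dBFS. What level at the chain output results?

-33.5 dBFS

Stage 1: overshoot 30 dB → 30/2.5 = 12 dB → -29 dBFS.
Stage 2: below threshold (-29 ≤ -18); passes unchanged; output -29 dBFS.
Stage 3: overshoot 9 dB → 9/2 = 4.5 dB → -33.5 dBFS.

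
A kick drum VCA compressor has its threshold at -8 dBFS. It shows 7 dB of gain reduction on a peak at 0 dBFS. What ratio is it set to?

8:1

Input overshoot = 0 − (-8) = 8 dB.
Output overshoot = 8 − 7 = 1 dB.
Ratio = input overshoot / output overshoot = 8 / 1 = 8.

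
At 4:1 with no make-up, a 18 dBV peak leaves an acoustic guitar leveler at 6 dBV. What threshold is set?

2 dBV

Gain reduction = 18 − 6 = 12 dB; output overshoot = GR / (R − 1) = 12 / 3 = 4 dB.
Threshold = output − output overshoot = 6 − 4 = 2 dBV.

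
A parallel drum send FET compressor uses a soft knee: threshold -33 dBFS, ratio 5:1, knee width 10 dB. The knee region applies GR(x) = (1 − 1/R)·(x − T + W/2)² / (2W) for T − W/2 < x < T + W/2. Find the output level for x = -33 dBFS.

x − T + W/2 = -33 − (-33) + 5 = 5.
GR = (1 − 1/5) × 5² / 20 = 0.8 × 25 / 20 = 1 dB.
Output = -33 − 1 = -34 dBFS.

-34 dBFS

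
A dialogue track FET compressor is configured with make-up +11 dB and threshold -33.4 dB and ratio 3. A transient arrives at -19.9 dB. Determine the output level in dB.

-17.9 dB

The input is 13.5 dB above the -33.4 dB threshold.
The 13.5 dB excess becomes 4.5 dB after 3:1 reduction.
So the level is -33.4 + 4.5 = -28.9 dB; make-up adds 11 dB, giving -17.9 dB.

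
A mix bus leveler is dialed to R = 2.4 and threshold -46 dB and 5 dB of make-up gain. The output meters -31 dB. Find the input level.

-22 dB

Stripping the +5 dB make-up gives -36 dB at the gain stage.
Post-compression overshoot = -36 − (-46) = 10 dB.
Input overshoot = R × output overshoot = 24 dB → input = -46 + 24 = -22 dB.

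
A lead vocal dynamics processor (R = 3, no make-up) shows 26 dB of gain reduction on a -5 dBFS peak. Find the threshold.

Let T be the threshold. Output overshoot = (input overshoot)/R, so -31 − T = (-5 − T)/3.
3·(-31 − T) = -5 − T → 2·T = -93 − (-5) = -88.
T = -88/2 = -44 dBFS.

-44 dBFS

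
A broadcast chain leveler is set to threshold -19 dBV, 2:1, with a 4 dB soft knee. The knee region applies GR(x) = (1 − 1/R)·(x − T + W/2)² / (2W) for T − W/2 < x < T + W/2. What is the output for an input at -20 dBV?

-20.0625 dBV

x − T + W/2 = -20 − (-19) + 2 = 1.
GR = (1 − 1/2) × 1² / 8 = 0.5 × 1 / 8 = 0.0625 dB.
Output = -20 − 0.0625 = -20.0625 dBV.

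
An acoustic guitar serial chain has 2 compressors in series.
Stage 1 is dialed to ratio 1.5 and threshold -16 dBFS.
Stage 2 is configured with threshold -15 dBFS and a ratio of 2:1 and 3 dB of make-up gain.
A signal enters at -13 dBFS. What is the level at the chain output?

Stage 1: overshoot 3 dB → 3/1.5 = 2 dB → -14 dBFS.
Stage 2: -14 dBFS is 1 dB over -15 dBFS; at 2:1 that becomes 0.5 dB over, giving -14.5 dBFS; +3 dB make-up → -11.5 dBFS.

-11.5 dBFS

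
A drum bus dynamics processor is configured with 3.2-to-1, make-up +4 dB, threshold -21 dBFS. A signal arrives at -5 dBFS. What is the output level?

-12 dBFS

Overshoot: -5 − (-21) = 16 dB.
At 3.2:1 the overshoot is divided by 3.2, leaving 5 dB above threshold.
Output = -21 + 5 = -16 dBFS; make-up adds 4 dB, giving -12 dBFS.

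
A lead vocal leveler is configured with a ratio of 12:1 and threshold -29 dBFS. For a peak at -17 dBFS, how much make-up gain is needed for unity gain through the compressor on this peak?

11 dB

Without make-up, output = threshold + overshoot/12 = -29 + 1 = -28 dBFS.
Gap to target: 11 dB.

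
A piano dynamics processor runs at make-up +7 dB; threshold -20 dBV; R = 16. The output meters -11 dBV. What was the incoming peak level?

12 dBV

Remove make-up: -11 − 7 = -18 dBV.
Post-compression overshoot = -18 − (-20) = 2 dB.
Before 16:1 compression the overshoot was 2 × 16 = 32 dB, so input = -20 + 32 = 12 dBV.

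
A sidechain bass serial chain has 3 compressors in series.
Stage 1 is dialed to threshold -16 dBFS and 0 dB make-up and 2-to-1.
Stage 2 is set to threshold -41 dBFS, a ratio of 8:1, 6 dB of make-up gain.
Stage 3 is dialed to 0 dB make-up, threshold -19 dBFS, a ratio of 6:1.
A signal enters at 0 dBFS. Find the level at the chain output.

Stage 1: 0 dBFS is 16 dB over -16 dBFS; at 2:1 that becomes 8 dB over, giving -8 dBFS.
Stage 2: overshoot 33 dB → 33/8 = 4.125 dB → -36.875 dBFS; +6 dB make-up → -30.875 dBFS.
Stage 3: -30.875 dBFS is at or below the -19 dBFS threshold — no compression; output -30.875 dBFS.

-30.875 dBFS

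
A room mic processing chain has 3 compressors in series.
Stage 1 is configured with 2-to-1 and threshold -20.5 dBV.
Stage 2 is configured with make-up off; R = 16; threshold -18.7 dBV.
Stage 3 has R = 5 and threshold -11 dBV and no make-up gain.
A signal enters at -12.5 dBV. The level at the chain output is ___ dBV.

Stage 1: -12.5 dBV is 8 dB over -20.5 dBV; at 2:1 that becomes 4 dB over, giving -16.5 dBV.
Stage 2: overshoot 2.2 dB → 2.2/16 = 0.1375 dB → -18.5625 dBV.
Stage 3: -18.5625 dBV ≤ -11 dBV, so stage 3 doesn't engage; output -18.5625 dBV.

-18.5625 dBV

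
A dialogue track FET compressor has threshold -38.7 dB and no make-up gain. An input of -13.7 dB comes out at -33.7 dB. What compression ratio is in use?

Input overshoot = -13.7 − (-38.7) = 25 dB; output overshoot = -33.7 − (-38.7) = 5 dB.
Ratio = 25 / 5 = 5.

5:1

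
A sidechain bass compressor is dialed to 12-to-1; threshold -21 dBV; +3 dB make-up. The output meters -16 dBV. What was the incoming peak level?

3 dBV

Stripping the +3 dB make-up gives -19 dBV at the gain stage.
That's 2 dB above the -21 dBV threshold.
Undo the ratio: input overshoot = 2 × 12 = 24 dB, giving input = 3 dBV.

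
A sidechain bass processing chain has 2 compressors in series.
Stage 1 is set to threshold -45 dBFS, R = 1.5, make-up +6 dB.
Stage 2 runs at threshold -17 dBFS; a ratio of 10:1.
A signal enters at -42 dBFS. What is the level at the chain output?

-37 dBFS

Stage 1: 3 dB above -45 dBFS, reduced 1.5:1 to 2 dB above → -43 dBFS; +6 dB make-up → -37 dBFS.
Stage 2: below threshold (-37 ≤ -17); passes unchanged; output -37 dBFS.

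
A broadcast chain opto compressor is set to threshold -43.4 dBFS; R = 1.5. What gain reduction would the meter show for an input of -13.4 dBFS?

The signal is 30 dB above threshold.
After 1.5:1 compression the overshoot becomes 30/1.5 = 20 dB.
So the signal is attenuated by 30 − 20 = 10 dB.

10 dB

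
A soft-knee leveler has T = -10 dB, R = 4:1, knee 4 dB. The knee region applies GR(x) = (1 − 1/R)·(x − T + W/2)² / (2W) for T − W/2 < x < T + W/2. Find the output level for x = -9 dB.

-9.84375 dB

x − T + W/2 = -9 − (-10) + 2 = 3.
GR = (1 − 1/4) × 3² / 8 = 0.75 × 9 / 8 = 0.84375 dB.
Output = -9 − 0.84375 = -9.84375 dB.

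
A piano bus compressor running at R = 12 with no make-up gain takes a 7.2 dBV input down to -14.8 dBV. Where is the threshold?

Let T be the threshold. Output overshoot = (input overshoot)/R, so -14.8 − T = (7.2 − T)/12.
12·(-14.8 − T) = 7.2 − T → 11·T = -177.6 − 7.2 = -184.8.
T = -184.8/11 = -16.8 dBV.

-16.8 dBV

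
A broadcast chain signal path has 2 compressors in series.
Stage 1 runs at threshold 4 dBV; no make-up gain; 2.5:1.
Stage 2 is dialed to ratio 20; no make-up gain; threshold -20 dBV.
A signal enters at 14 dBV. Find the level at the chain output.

Stage 1: 14 dBV is 10 dB over 4 dBV; at 2.5:1 that becomes 4 dB over, giving 8 dBV.
Stage 2: overshoot 28 dB → 28/20 = 1.4 dB → -18.6 dBV.

-18.6 dBV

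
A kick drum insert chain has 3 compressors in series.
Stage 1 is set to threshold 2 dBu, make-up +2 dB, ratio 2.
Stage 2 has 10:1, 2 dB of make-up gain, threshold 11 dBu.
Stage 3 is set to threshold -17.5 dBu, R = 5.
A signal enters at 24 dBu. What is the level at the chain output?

-11.32 dBu

Stage 1: 24 dBu is 22 dB over 2 dBu; at 2:1 that becomes 11 dB over, giving 13 dBu; +2 dB make-up → 15 dBu.
Stage 2: overshoot 4 dB → 4/10 = 0.4 dB → 11.4 dBu; +2 dB make-up → 13.4 dBu.
Stage 3: 30.9 dB above -17.5 dBu, reduced 5:1 to 6.18 dB above → -11.32 dBu.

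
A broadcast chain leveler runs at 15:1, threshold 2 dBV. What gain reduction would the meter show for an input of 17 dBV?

17 dBV exceeds the threshold by 15 dB.
At 15:1, output sits 15/15 = 1 dB above threshold.
So the signal is attenuated by 15 − 1 = 14 dB.

14 dB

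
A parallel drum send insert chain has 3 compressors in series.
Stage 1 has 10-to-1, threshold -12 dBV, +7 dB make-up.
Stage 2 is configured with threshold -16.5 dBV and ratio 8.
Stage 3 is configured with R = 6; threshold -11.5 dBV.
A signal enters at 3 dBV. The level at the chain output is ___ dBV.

Stage 1: overshoot 15 dB → 15/10 = 1.5 dB → -10.5 dBV; +7 dB make-up → -3.5 dBV.
Stage 2: overshoot 13 dB → 13/8 = 1.625 dB → -14.875 dBV.
Stage 3: below threshold (-14.875 ≤ -11.5); passes unchanged; output -14.875 dBV.

-14.875 dBV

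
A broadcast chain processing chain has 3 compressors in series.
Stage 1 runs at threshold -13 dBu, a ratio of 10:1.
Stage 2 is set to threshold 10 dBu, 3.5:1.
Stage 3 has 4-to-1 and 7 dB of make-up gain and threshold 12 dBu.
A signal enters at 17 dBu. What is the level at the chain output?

Stage 1: 17 dBu is 30 dB over -13 dBu; at 10:1 that becomes 3 dB over, giving -10 dBu.
Stage 2: below threshold (-10 ≤ 10); passes unchanged; output -10 dBu.
Stage 3: -10 dBu ≤ 12 dBu, so stage 3 doesn't engage; make-up brings it to -3 dBu.

-3 dBu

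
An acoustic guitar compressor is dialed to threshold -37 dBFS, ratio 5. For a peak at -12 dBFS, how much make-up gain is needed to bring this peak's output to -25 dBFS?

7 dB

Overshoot 25 dB → 25/5 = 5 dB after compression, so the compressed level is -37 + 5 = -32 dBFS.
Make-up = target − compressed = -25 − (-32) = 7 dB.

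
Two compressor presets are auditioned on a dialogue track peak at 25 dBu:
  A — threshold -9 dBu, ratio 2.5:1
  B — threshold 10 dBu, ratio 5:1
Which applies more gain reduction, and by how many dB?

A: GR = 34 − 34/2.5 = 20.4 dB.
B: GR = 15 − 15/5 = 12 dB.
A applies 8.4 dB more gain reduction.

A, by 8.4 dB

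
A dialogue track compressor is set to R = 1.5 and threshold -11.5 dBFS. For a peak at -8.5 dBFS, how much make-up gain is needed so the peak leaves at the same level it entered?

1 dB

The peak compresses to -11.5 + 3/1.5 = -9.5 dBFS.
To reach -8.5 dBFS requires -8.5 − (-9.5) = 1 dB of make-up.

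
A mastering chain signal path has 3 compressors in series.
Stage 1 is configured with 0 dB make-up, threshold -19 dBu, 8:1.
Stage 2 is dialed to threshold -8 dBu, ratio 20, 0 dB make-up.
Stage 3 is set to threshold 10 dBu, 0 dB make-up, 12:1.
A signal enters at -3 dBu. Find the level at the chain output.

-17 dBu

Stage 1: overshoot 16 dB → 16/8 = 2 dB → -17 dBu.
Stage 2: below threshold (-17 ≤ -8); passes unchanged; output -17 dBu.
Stage 3: below threshold (-17 ≤ 10); passes unchanged; output -17 dBu.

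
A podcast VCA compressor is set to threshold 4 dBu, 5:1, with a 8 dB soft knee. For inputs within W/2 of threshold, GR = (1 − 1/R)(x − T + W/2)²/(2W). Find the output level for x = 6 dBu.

4.2 dBu

x − T + W/2 = 6 − 4 + 4 = 6.
GR = (1 − 1/5) × 6² / 16 = 0.8 × 36 / 16 = 1.8 dB.
Output = 6 − 1.8 = 4.2 dBu.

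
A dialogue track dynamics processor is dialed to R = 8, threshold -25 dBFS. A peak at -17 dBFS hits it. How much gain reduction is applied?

-17 dBFS exceeds the threshold by 8 dB.
A 8:1 ratio leaves 1 dB of that excess.
So the signal is attenuated by 8 − 1 = 7 dB.

7 dB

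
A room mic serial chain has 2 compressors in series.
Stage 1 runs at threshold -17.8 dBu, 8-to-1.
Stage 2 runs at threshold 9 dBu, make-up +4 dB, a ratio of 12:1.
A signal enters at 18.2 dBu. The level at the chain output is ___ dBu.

-9.3 dBu

Stage 1: 18.2 dBu is 36 dB over -17.8 dBu; at 8:1 that becomes 4.5 dB over, giving -13.3 dBu.
Stage 2: -13.3 dBu ≤ 9 dBu, so stage 2 doesn't engage; make-up brings it to -9.3 dBu.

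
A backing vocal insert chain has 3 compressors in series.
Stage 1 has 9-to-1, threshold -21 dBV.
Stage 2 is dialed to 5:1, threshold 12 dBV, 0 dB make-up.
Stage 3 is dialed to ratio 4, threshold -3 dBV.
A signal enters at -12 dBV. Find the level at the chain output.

-20 dBV

Stage 1: 9 dB above -21 dBV, reduced 9:1 to 1 dB above → -20 dBV.
Stage 2: -20 dBV ≤ 12 dBV, so stage 2 doesn't engage; output -20 dBV.
Stage 3: below threshold (-20 ≤ -3); passes unchanged; output -20 dBV.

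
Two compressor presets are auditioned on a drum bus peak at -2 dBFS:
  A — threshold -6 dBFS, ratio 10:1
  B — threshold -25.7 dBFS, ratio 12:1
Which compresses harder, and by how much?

B, by 18.125 dB

A: GR = 4 − 4/10 = 3.6 dB.
B: GR = 23.7 − 23.7/12 = 21.725 dB.
Difference: 18.125 dB in favour of B.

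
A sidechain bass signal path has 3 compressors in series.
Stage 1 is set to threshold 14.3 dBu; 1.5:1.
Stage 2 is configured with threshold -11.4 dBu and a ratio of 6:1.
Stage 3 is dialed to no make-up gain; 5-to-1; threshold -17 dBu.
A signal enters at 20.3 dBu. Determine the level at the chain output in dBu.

-14.89 dBu

Stage 1: overshoot 6 dB → 6/1.5 = 4 dB → 18.3 dBu.
Stage 2: overshoot 29.7 dB → 29.7/6 = 4.95 dB → -6.45 dBu.
Stage 3: 10.55 dB above -17 dBu, reduced 5:1 to 2.11 dB above → -14.89 dBu.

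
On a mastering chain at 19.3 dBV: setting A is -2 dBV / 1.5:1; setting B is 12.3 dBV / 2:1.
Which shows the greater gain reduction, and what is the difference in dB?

A, by 3.6 dB

A: GR = 21.3 − 21.3/1.5 = 7.1 dB.
B: GR = 7 − 7/2 = 3.5 dB.
A applies 3.6 dB more gain reduction.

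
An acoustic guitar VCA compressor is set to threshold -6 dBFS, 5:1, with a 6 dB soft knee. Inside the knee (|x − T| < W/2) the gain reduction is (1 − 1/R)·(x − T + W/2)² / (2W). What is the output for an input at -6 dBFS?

-6.6 dBFS

x − T + W/2 = -6 − (-6) + 3 = 3.
GR = (1 − 1/5) × 3² / 12 = 0.8 × 9 / 12 = 0.6 dB.
Output = -6 − 0.6 = -6.6 dBFS.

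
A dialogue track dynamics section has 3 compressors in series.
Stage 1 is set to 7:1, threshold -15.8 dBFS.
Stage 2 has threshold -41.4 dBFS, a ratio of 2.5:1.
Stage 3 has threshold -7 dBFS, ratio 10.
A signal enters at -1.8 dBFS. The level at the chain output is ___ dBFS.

-30.36 dBFS

Stage 1: -1.8 dBFS is 14 dB over -15.8 dBFS; at 7:1 that becomes 2 dB over, giving -13.8 dBFS.
Stage 2: -13.8 dBFS is 27.6 dB over -41.4 dBFS; at 2.5:1 that becomes 11.04 dB over, giving -30.36 dBFS.
Stage 3: -30.36 dBFS ≤ -7 dBFS, so stage 3 doesn't engage; output -30.36 dBFS.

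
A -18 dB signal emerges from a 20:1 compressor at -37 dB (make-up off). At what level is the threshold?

-38 dB

Input is 20 dB above T (since output overshoot × R = input overshoot: (-37 − T)·20 = -18 − T gives T = -38 dB).
Check: -38 + (-18 − (-38))/20 = -38 + 1 = -37 dB. ✓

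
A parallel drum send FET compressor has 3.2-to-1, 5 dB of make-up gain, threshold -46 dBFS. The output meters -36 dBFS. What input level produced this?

-30 dBFS

Before make-up, the level was -36 − 5 = -41 dBFS.
The compressed level sits -41 − (-46) = 5 dB over threshold.
Before 3.2:1 compression the overshoot was 5 × 3.2 = 16 dB, so input = -46 + 16 = -30 dBFS.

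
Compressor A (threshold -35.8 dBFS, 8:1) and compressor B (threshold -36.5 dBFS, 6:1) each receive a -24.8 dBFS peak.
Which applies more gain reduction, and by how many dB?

A: 11 dB over, compressed to 1.375 dB over, so 9.625 dB of GR.
B: 11.7 dB over, compressed to 1.95 dB over, so 9.75 dB of GR.
B reduces 0.125 dB more.

B, by 0.125 dB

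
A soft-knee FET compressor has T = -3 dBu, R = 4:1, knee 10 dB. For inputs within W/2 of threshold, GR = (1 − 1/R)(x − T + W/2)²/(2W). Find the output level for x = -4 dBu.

-4.6 dBu

x − T + W/2 = -4 − (-3) + 5 = 4.
GR = (1 − 1/4) × 4² / 20 = 0.75 × 16 / 20 = 0.6 dB.
Output = -4 − 0.6 = -4.6 dBu.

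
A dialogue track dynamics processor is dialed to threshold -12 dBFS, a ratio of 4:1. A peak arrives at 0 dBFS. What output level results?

-9 dBFS

Overshoot: 0 − (-12) = 12 dB.
4:1 compression reduces that to 12/4 = 3 dB over.
That puts the output at -9 dBFS.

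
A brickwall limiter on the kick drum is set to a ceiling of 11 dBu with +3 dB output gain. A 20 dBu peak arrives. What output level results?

At ∞:1, everything above 11 dBu is held at the ceiling.
Output gain then adds 3 dB: 11 + 3 = 14 dBu.

14 dBu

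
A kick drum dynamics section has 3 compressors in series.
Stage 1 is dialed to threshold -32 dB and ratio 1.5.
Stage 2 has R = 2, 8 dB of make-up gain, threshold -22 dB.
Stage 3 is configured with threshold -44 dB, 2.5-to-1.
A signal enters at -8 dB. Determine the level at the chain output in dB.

-30.8 dB

Stage 1: overshoot 24 dB → 24/1.5 = 16 dB → -16 dB.
Stage 2: 6 dB above -22 dB, reduced 2:1 to 3 dB above → -19 dB; +8 dB make-up → -11 dB.
Stage 3: 33 dB above -44 dB, reduced 2.5:1 to 13.2 dB above → -30.8 dB.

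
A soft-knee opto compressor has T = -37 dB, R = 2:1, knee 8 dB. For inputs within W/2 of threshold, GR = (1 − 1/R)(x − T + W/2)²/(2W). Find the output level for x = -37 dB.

x − T + W/2 = -37 − (-37) + 4 = 4.
GR = (1 − 1/2) × 4² / 16 = 0.5 × 16 / 16 = 0.5 dB.
Output = -37 − 0.5 = -37.5 dB.

-37.5 dB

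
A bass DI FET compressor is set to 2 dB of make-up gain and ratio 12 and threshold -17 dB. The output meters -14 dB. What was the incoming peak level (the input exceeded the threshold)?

Stripping the +2 dB make-up gives -16 dB at the gain stage.
That's 1 dB above the -17 dB threshold.
Input overshoot = R × output overshoot = 12 dB → input = -17 + 12 = -5 dB.

-5 dB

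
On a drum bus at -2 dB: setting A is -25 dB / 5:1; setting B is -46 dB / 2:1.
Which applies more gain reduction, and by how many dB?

A: GR = 23 − 23/5 = 18.4 dB.
B: GR = 44 − 44/2 = 22 dB.
B reduces 3.6 dB more.

B, by 3.6 dB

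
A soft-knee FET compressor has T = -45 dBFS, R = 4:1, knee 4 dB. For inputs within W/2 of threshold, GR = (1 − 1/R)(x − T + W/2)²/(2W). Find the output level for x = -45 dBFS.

x − T + W/2 = -45 − (-45) + 2 = 2.
GR = (1 − 1/4) × 2² / 8 = 0.75 × 4 / 8 = 0.375 dB.
Output = -45 − 0.375 = -45.375 dBFS.

-45.375 dBFS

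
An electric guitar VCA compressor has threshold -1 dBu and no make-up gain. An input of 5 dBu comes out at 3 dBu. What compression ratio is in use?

Input overshoot = 5 − (-1) = 6 dB; output overshoot = 3 − (-1) = 4 dB.
Ratio = 6 / 4 = 1.5.

1.5:1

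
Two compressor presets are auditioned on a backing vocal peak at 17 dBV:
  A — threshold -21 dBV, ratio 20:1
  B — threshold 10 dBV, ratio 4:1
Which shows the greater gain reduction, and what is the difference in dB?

A: 38 dB over, compressed to 1.9 dB over, so 36.1 dB of GR.
B: 7 dB over, compressed to 1.75 dB over, so 5.25 dB of GR.
Difference: 30.85 dB in favour of A.

A, by 30.85 dB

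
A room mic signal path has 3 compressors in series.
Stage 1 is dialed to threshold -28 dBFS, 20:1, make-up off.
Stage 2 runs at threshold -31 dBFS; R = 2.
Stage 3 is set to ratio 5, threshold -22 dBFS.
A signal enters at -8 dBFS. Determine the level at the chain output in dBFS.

-29 dBFS

Stage 1: 20 dB above -28 dBFS, reduced 20:1 to 1 dB above → -27 dBFS.
Stage 2: overshoot 4 dB → 4/2 = 2 dB → -29 dBFS.
Stage 3: -29 dBFS ≤ -22 dBFS, so stage 3 doesn't engage; output -29 dBFS.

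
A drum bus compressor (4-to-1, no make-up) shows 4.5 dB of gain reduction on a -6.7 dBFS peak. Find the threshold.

-12.7 dBFS

Input is 6 dB above T (since output overshoot × R = input overshoot: (-11.2 − T)·4 = -6.7 − T gives T = -12.7 dBFS).
Check: -12.7 + (-6.7 − (-12.7))/4 = -12.7 + 1.5 = -11.2 dBFS. ✓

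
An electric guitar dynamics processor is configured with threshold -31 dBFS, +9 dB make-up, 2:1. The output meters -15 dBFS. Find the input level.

-17 dBFS

Stripping the +9 dB make-up gives -24 dBFS at the gain stage.
The compressed level sits -24 − (-31) = 7 dB over threshold.
Input overshoot = R × output overshoot = 14 dB → input = -31 + 14 = -17 dBFS.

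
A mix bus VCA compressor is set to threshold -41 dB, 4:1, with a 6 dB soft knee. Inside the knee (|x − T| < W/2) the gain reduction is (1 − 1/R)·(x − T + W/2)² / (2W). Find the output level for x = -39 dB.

-40.5625 dB

x − T + W/2 = -39 − (-41) + 3 = 5.
GR = (1 − 1/4) × 5² / 12 = 0.75 × 25 / 12 = 1.5625 dB.
Output = -39 − 1.5625 = -40.5625 dB.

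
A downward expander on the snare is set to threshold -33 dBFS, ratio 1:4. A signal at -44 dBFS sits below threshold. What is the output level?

-77 dBFS

The input is 11 dB below the -33 dBFS threshold.
A 1:4 expander multiplies undershoot by 4: 11 × 4 = 44 dB below threshold.
Output = -33 − 44 = -77 dBFS.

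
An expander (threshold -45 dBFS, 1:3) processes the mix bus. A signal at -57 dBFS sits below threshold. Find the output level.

-81 dBFS

Below threshold, a 1:3 expander applies gain = (3−1)×(T − x) of attenuation.
(3−1) × 12 = 24 dB, so output = -57 − 24 = -81 dBFS.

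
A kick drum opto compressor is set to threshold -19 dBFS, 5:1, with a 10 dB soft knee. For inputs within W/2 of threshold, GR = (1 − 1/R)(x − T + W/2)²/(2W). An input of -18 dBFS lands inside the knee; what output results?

-19.44 dBFS

x − T + W/2 = -18 − (-19) + 5 = 6.
GR = (1 − 1/5) × 6² / 20 = 0.8 × 36 / 20 = 1.44 dB.
Output = -18 − 1.44 = -19.44 dBFS.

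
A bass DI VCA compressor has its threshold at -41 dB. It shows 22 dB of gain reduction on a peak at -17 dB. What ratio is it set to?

Input overshoot = -17 − (-41) = 24 dB.
Output overshoot = 24 − 22 = 2 dB.
Ratio = input overshoot / output overshoot = 24 / 2 = 12.

12:1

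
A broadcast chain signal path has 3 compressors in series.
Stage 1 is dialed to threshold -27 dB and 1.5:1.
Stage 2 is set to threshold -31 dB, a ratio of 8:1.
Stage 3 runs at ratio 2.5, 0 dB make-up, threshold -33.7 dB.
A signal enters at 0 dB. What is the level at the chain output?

Stage 1: 0 dB is 27 dB over -27 dB; at 1.5:1 that becomes 18 dB over, giving -9 dB.
Stage 2: 22 dB above -31 dB, reduced 8:1 to 2.75 dB above → -28.25 dB.
Stage 3: overshoot 5.45 dB → 5.45/2.5 = 2.18 dB → -31.52 dB.

-31.52 dB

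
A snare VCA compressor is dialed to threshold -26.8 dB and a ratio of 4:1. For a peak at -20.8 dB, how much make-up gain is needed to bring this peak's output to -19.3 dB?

The peak compresses to -26.8 + 6/4 = -25.3 dB.
To reach -19.3 dB requires -19.3 − (-25.3) = 6 dB of make-up.

6 dB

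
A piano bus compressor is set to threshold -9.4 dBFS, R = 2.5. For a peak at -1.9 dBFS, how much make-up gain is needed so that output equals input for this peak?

Overshoot 7.5 dB → 7.5/2.5 = 3 dB after compression, so the compressed level is -9.4 + 3 = -6.4 dBFS.
Make-up = target − compressed = -1.9 − (-6.4) = 4.5 dB.

4.5 dB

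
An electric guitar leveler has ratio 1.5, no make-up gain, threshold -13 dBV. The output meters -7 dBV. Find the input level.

The compressed level sits -7 − (-13) = 6 dB over threshold.
Undo the ratio: input overshoot = 6 × 1.5 = 9 dB, giving input = -4 dBV.

-4 dBV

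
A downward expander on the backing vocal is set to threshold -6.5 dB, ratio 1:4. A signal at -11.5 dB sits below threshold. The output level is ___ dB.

-26.5 dB

The input is 5 dB below the -6.5 dB threshold.
A 1:4 expander multiplies undershoot by 4: 5 × 4 = 20 dB below threshold.
Output = -6.5 − 20 = -26.5 dB.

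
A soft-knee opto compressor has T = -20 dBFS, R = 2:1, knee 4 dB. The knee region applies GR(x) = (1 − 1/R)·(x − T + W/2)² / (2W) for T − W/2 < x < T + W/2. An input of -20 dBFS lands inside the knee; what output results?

x − T + W/2 = -20 − (-20) + 2 = 2.
GR = (1 − 1/2) × 2² / 8 = 0.5 × 4 / 8 = 0.25 dB.
Output = -20 − 0.25 = -20.25 dBFS.

-20.25 dBFS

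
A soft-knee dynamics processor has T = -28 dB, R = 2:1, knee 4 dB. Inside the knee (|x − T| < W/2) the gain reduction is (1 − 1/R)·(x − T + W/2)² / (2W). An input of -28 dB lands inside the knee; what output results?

x − T + W/2 = -28 − (-28) + 2 = 2.
GR = (1 − 1/2) × 2² / 8 = 0.5 × 4 / 8 = 0.25 dB.
Output = -28 − 0.25 = -28.25 dB.

-28.25 dB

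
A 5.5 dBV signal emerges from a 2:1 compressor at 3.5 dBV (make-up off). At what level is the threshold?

1.5 dBV

Gain reduction = 5.5 − 3.5 = 2 dB; output overshoot = GR / (R − 1) = 2 / 1 = 2 dB.
Threshold = output − output overshoot = 3.5 − 2 = 1.5 dBV.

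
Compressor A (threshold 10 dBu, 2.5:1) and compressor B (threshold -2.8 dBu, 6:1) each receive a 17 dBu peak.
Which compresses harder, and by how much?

B, by 12.3 dB

A: overshoot 7 dB → output overshoot 2.8 dB → GR 4.2 dB.
B: overshoot 19.8 dB → output overshoot 3.3 dB → GR 16.5 dB.
B reduces 12.3 dB more.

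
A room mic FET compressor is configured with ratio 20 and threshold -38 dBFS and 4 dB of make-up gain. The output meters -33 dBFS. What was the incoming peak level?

-18 dBFS

Remove make-up: -33 − 4 = -37 dBFS.
Post-compression overshoot = -37 − (-38) = 1 dB.
Undo the ratio: input overshoot = 1 × 20 = 20 dB, giving input = -18 dBFS.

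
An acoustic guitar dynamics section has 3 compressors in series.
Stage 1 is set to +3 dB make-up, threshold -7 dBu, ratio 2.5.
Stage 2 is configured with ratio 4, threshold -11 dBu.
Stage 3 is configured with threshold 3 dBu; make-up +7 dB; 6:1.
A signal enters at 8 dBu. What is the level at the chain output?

-0.75 dBu

Stage 1: 15 dB above -7 dBu, reduced 2.5:1 to 6 dB above → -1 dBu; +3 dB make-up → 2 dBu.
Stage 2: overshoot 13 dB → 13/4 = 3.25 dB → -7.75 dBu.
Stage 3: -7.75 dBu ≤ 3 dBu, so stage 3 doesn't engage; make-up brings it to -0.75 dBu.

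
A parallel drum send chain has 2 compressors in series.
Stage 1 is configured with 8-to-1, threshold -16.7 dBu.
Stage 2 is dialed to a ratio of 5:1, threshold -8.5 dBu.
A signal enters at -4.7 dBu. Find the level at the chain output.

Stage 1: overshoot 12 dB → 12/8 = 1.5 dB → -15.2 dBu.
Stage 2: -15.2 dBu is at or below the -8.5 dBu threshold — no compression; output -15.2 dBu.

-15.2 dBu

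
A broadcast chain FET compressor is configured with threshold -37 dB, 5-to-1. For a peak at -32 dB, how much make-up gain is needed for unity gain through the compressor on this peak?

Without make-up, output = threshold + overshoot/5 = -37 + 1 = -36 dB.
Gap to target: 4 dB.

4 dB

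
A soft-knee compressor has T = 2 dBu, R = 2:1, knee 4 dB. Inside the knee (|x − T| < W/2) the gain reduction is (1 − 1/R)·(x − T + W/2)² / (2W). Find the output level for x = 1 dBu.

0.9375 dBu

x − T + W/2 = 1 − 2 + 2 = 1.
GR = (1 − 1/2) × 1² / 8 = 0.5 × 1 / 8 = 0.0625 dB.
Output = 1 − 0.0625 = 0.9375 dBu.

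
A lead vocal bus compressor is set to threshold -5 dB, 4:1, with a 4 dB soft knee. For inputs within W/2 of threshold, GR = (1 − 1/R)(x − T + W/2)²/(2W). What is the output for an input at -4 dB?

x − T + W/2 = -4 − (-5) + 2 = 3.
GR = (1 − 1/4) × 3² / 8 = 0.75 × 9 / 8 = 0.84375 dB.
Output = -4 − 0.84375 = -4.84375 dB.

-4.84375 dB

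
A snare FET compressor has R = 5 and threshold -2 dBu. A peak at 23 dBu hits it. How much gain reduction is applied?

20 dB

Overshoot = 23 − (-2) = 25 dB.
At 5:1, output sits 25/5 = 5 dB above threshold.
Gain reduction = 25 − 5 = 20 dB.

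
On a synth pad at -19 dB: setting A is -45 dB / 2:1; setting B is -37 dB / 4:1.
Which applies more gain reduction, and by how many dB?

B, by 0.5 dB

A: GR = 26 − 26/2 = 13 dB.
B: GR = 18 − 18/4 = 13.5 dB.
B applies 0.5 dB more gain reduction.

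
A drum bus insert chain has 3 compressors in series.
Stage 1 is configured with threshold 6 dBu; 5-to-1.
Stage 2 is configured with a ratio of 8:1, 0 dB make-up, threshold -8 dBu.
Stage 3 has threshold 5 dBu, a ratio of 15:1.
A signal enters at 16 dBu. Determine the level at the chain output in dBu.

Stage 1: overshoot 10 dB → 10/5 = 2 dB → 8 dBu.
Stage 2: overshoot 16 dB → 16/8 = 2 dB → -6 dBu.
Stage 3: below threshold (-6 ≤ 5); passes unchanged; output -6 dBu.

-6 dBu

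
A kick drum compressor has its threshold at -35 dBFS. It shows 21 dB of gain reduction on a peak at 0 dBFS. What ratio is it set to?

2.5:1

Input overshoot = 0 − (-35) = 35 dB.
Output overshoot = 35 − 21 = 14 dB.
Ratio = input overshoot / output overshoot = 35 / 14 = 2.5.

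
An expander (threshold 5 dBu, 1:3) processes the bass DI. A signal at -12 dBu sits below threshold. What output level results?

-46 dBu

The input is 17 dB below the 5 dBu threshold.
A 1:3 expander multiplies undershoot by 3: 17 × 3 = 51 dB below threshold.
Output = 5 − 51 = -46 dBu.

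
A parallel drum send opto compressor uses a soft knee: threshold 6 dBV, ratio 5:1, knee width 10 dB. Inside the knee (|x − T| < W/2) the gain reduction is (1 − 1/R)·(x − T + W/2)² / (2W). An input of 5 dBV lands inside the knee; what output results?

x − T + W/2 = 5 − 6 + 5 = 4.
GR = (1 − 1/5) × 4² / 20 = 0.8 × 16 / 20 = 0.64 dB.
Output = 5 − 0.64 = 4.36 dBV.

4.36 dBV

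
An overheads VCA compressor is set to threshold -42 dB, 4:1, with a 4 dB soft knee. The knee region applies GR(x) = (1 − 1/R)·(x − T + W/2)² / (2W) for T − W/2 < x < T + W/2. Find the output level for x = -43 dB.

x − T + W/2 = -43 − (-42) + 2 = 1.
GR = (1 − 1/4) × 1² / 8 = 0.75 × 1 / 8 = 0.09375 dB.
Output = -43 − 0.09375 = -43.09375 dB.

-43.09375 dB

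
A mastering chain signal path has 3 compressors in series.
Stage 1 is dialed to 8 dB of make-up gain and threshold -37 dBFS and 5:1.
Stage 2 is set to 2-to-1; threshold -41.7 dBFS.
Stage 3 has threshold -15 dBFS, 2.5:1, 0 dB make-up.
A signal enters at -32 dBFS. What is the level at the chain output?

Stage 1: 5 dB above -37 dBFS, reduced 5:1 to 1 dB above → -36 dBFS; +8 dB make-up → -28 dBFS.
Stage 2: -28 dBFS is 13.7 dB over -41.7 dBFS; at 2:1 that becomes 6.85 dB over, giving -34.85 dBFS.
Stage 3: below threshold (-34.85 ≤ -15); passes unchanged; output -34.85 dBFS.

-34.85 dBFS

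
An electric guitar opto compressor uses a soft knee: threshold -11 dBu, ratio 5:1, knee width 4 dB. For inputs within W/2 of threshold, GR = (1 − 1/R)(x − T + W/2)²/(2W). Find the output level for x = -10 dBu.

x − T + W/2 = -10 − (-11) + 2 = 3.
GR = (1 − 1/5) × 3² / 8 = 0.8 × 9 / 8 = 0.9 dB.
Output = -10 − 0.9 = -10.9 dBu.

-10.9 dBu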